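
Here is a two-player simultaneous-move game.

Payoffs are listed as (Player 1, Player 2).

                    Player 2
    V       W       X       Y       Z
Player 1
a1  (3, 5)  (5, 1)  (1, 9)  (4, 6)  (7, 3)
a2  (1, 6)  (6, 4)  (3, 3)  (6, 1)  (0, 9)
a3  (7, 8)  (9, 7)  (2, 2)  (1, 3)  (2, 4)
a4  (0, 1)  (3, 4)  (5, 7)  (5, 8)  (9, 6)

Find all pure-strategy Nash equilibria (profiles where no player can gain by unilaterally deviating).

(a3, V)

Check each profile: it is a Nash equilibrium iff no player can strictly gain by switching unilaterally.
(a1, V): Player 1 can switch to a3 (3 → 7). Not NE.
(a1, W): Player 1 can switch to a2 (5 → 6). Not NE.
(a1, X): Player 1 can switch to a2 (1 → 3). Not NE.
(a1, Y): Player 1 can switch to a2 (4 → 6). Not NE.
(a1, Z): Player 1 can switch to a4 (7 → 9). Not NE.
(a2, V): Player 1 can switch to a1 (1 → 3). Not NE.
(a3, V): Player 1 gets 7, best alternative 3; Player 2 gets 8, best alternative 7. No profitable deviation — NE.
(The remaining 13 profiles each have a profitable deviation by the same check.)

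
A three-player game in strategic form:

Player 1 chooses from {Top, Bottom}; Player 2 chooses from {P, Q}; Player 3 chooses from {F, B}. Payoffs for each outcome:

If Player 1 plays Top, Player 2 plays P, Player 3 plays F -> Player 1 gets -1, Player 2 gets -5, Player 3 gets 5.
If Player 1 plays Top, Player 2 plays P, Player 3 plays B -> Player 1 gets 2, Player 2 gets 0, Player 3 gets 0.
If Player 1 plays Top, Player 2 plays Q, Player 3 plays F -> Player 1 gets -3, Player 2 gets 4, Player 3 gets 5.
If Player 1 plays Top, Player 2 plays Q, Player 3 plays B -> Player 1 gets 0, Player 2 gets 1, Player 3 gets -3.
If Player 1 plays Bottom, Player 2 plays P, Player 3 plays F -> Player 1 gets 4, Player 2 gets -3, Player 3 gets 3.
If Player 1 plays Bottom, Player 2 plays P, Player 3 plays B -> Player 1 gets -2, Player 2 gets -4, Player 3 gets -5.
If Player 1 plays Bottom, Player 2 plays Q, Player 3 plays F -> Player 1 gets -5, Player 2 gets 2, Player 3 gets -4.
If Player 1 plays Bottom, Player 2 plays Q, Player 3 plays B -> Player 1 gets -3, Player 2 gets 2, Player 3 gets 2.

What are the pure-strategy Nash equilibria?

The unique pure-strategy Nash equilibrium is (Top, Q, F).

(Top, P, F): Player 1 can switch to Bottom (-1 → 4). Not NE.
(Top, P, B): Player 2 can switch to Q (0 → 1). Not NE.
(Top, Q, F): Player 1 gets -3, best alternative -5; Player 2 gets 4, best alternative -5; Player 3 gets 5, best alternative -3. No profitable deviation — NE.
(Top, Q, B): Player 3 can switch to F (-3 → 5). Not NE.
(Bottom, P, F): Player 2 can switch to Q (-3 → 2). Not NE.
(Bottom, P, B): Player 1 can switch to Top (-2 → 2). Not NE.
(Bottom, Q, F): Player 1 can switch to Top (-5 → -3). Not NE.
(Bottom, Q, B): Player 1 can switch to Top (-3 → 0). Not NE.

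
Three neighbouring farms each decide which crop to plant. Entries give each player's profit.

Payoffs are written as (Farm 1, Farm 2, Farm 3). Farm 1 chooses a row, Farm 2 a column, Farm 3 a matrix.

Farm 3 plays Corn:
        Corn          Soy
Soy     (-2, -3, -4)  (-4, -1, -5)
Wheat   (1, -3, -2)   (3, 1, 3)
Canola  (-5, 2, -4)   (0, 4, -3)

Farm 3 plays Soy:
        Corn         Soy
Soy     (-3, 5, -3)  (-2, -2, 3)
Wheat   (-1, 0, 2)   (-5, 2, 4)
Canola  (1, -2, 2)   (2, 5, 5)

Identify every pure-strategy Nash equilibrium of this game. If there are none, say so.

The unique pure-strategy Nash equilibrium is (Canola, Soy, Soy).

For each player, find the best response to each opponent profile; mutual best responses are the pure NE.
Farm 1 against (Corn, Corn): payoffs -2, 1, -5 → best response Wheat.
Farm 1 against (Corn, Soy): payoffs -3, -1, 1 → best response Canola.
Farm 1 against (Soy, Corn): payoffs -4, 3, 0 → best response Wheat.
Farm 1 against (Soy, Soy): payoffs -2, -5, 2 → best response Canola.
Farm 2 against (Soy, Corn): payoffs -3, -1 → best response Soy.
Farm 2 against (Soy, Soy): payoffs 5, -2 → best response Corn.
Farm 2 against (Wheat, Corn): payoffs -3, 1 → best response Soy.
Farm 2 against (Wheat, Soy): payoffs 0, 2 → best response Soy.
Farm 2 against (Canola, Corn): payoffs 2, 4 → best response Soy.
Farm 2 against (Canola, Soy): payoffs -2, 5 → best response Soy.
Farm 3 against (Soy, Corn): payoffs -4, -3 → best response Soy.
Farm 3 against (Soy, Soy): payoffs -5, 3 → best response Soy.
Farm 3 against (Wheat, Corn): payoffs -2, 2 → best response Soy.
Farm 3 against (Wheat, Soy): payoffs 3, 4 → best response Soy.
Farm 3 against (Canola, Corn): payoffs -4, 2 → best response Soy.
Farm 3 against (Canola, Soy): payoffs -3, 5 → best response Soy.
Mutual best responses: (Canola, Soy, Soy).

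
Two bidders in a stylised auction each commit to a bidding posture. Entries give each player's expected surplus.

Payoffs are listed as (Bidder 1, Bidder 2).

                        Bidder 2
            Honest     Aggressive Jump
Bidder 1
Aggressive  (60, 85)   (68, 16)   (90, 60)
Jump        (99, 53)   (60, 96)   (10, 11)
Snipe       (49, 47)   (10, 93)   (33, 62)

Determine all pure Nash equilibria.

(Aggressive, Honest): Bidder 1 can switch to Jump (60 → 99). Not NE.
(Aggressive, Aggressive): Bidder 2 can switch to Honest (16 → 85). Not NE.
(Aggressive, Jump): Bidder 2 can switch to Honest (60 → 85). Not NE.
(Jump, Honest): Bidder 2 can switch to Aggressive (53 → 96). Not NE.
(Jump, Aggressive): Bidder 1 can switch to Aggressive (60 → 68). Not NE.
(Jump, Jump): Bidder 1 can switch to Aggressive (10 → 90). Not NE.
(Snipe, Honest): Bidder 1 can switch to Aggressive (49 → 60). Not NE.
(Snipe, Aggressive): Bidder 1 can switch to Aggressive (10 → 68). Not NE.
(Snipe, Jump): Bidder 1 can switch to Aggressive (33 → 90). Not NE.

This game has no pure Nash equilibrium.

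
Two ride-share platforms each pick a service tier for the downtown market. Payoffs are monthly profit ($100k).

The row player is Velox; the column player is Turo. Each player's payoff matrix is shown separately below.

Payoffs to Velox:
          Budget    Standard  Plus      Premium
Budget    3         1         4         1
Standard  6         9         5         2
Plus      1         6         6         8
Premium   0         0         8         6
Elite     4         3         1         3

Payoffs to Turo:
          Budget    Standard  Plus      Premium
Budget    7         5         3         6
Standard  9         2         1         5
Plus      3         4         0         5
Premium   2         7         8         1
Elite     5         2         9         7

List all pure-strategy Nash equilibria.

(Budget, Budget): Velox can switch to Standard (3 → 6). Not NE.
(Budget, Standard): Velox can switch to Standard (1 → 9). Not NE.
(Budget, Plus): Velox can switch to Standard (4 → 5). Not NE.
(Budget, Premium): Velox can switch to Standard (1 → 2). Not NE.
(Standard, Budget): Velox gets 6, best alternative 4; Turo gets 9, best alternative 5. No profitable deviation — NE.
(Standard, Standard): Turo can switch to Budget (2 → 9). Not NE.
(Standard, Plus): Velox can switch to Plus (5 → 6). Not NE.
(Plus, Premium): Velox gets 8, best alternative 6; Turo gets 5, best alternative 4. No profitable deviation — NE.
(Premium, Plus): Velox gets 8, best alternative 6; Turo gets 8, best alternative 7. No profitable deviation — NE.
(The remaining 11 profiles each have a profitable deviation by the same check.)

The pure Nash equilibria are (Standard, Budget), (Plus, Premium), (Premium, Plus).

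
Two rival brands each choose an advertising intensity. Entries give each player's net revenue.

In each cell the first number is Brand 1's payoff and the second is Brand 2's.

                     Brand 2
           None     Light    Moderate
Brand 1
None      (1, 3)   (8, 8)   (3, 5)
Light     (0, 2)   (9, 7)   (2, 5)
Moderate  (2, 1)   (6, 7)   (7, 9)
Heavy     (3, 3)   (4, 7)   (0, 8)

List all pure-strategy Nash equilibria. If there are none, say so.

(Light, Light), (Moderate, Moderate)

Brand 1 against None: payoffs 1, 0, 2, 3 → best response Heavy.
Brand 1 against Light: payoffs 8, 9, 6, 4 → best response Light.
Brand 1 against Moderate: payoffs 3, 2, 7, 0 → best response Moderate.
Brand 2 against None: payoffs 3, 8, 5 → best response Light.
Brand 2 against Light: payoffs 2, 7, 5 → best response Light.
Brand 2 against Moderate: payoffs 1, 7, 9 → best response Moderate.
Brand 2 against Heavy: payoffs 3, 7, 8 → best response Moderate.
Mutual best responses: (Light, Light); (Moderate, Moderate).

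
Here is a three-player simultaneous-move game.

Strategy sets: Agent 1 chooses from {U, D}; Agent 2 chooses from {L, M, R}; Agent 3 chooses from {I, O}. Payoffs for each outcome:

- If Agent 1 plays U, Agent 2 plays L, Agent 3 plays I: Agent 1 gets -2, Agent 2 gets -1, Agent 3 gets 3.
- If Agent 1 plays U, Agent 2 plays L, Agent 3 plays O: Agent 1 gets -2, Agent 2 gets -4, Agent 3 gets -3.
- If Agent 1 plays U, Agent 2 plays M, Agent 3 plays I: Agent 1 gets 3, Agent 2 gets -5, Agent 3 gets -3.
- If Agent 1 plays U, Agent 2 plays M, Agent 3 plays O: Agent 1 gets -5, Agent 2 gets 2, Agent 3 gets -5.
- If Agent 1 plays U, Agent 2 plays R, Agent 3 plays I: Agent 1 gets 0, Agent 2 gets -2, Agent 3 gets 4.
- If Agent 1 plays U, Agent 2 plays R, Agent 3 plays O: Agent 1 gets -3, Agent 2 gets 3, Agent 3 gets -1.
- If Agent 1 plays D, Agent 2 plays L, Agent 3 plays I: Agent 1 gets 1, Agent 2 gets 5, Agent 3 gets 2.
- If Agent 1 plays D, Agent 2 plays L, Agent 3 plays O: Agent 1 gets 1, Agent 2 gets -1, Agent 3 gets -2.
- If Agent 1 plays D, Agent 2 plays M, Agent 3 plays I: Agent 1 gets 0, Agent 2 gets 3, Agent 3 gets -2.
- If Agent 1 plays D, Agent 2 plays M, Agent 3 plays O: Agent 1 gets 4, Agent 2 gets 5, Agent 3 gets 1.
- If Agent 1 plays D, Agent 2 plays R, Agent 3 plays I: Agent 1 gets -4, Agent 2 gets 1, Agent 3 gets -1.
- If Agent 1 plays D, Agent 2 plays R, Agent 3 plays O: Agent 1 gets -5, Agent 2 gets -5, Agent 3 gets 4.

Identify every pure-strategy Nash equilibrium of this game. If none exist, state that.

Pure-strategy Nash equilibria: (D, L, I); (D, M, O)

Check each profile: it is a Nash equilibrium iff no player can strictly gain by switching unilaterally.
(U, L, I): Agent 1 can switch to D (-2 → 1). Not NE.
(U, L, O): Agent 1 can switch to D (-2 → 1). Not NE.
(U, M, I): Agent 2 can switch to L (-5 → -1). Not NE.
(U, M, O): Agent 1 can switch to D (-5 → 4). Not NE.
(U, R, I): Agent 2 can switch to L (-2 → -1). Not NE.
(U, R, O): Agent 3 can switch to I (-1 → 4). Not NE.
(D, L, I): Agent 1 gets 1, best alternative -2; Agent 2 gets 5, best alternative 3; Agent 3 gets 2, best alternative -2. No profitable deviation — NE.
(D, M, O): Agent 1 gets 4, best alternative -5; Agent 2 gets 5, best alternative -1; Agent 3 gets 1, best alternative -2. No profitable deviation — NE.
(The remaining 4 profiles each have a profitable deviation by the same check.)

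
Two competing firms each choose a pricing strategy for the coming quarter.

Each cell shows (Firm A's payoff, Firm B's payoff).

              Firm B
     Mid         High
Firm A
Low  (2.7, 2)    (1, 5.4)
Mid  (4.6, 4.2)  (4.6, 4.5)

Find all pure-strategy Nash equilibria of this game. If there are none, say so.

The unique pure-strategy Nash equilibrium is (Mid, High).

Firm A against Mid: payoffs 2.7, 4.6 → best response Mid.
Firm A against High: payoffs 1, 4.6 → best response Mid.
Firm B against Low: payoffs 2, 5.4 → best response High.
Firm B against Mid: payoffs 4.2, 4.5 → best response High.
Mutual best responses: (Mid, High).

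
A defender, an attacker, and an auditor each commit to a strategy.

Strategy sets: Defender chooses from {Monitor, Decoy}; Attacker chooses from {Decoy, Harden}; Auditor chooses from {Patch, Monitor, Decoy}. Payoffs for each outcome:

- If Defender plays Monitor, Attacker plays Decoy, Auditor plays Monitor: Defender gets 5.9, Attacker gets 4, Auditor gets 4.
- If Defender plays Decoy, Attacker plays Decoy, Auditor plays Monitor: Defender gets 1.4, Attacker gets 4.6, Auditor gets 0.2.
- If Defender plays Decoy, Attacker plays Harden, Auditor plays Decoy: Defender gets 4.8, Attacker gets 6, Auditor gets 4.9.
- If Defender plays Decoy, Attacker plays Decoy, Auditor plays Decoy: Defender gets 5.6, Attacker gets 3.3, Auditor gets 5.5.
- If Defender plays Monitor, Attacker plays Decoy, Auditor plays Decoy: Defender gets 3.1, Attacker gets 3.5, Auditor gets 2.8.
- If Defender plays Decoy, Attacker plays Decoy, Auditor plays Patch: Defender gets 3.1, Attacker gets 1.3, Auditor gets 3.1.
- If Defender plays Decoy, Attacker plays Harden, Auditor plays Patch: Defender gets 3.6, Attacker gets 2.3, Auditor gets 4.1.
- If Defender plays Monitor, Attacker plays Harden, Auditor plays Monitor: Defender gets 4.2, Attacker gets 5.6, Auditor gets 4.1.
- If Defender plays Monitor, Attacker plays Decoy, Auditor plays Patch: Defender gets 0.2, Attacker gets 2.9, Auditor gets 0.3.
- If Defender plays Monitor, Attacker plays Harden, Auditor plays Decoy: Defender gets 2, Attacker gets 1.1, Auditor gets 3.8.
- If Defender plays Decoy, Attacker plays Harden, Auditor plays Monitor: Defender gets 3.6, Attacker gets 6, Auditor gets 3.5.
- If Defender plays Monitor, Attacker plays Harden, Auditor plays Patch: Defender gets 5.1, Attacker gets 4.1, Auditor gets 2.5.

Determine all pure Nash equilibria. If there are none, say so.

(Monitor, Harden, Monitor) and (Decoy, Harden, Decoy)

Mark each player's best response to every combination of opponents' strategies; a profile where every player is best-responding is a pure Nash equilibrium.
Defender against (Decoy, Patch): payoffs 0.2, 3.1 → best response Decoy.
Defender against (Decoy, Monitor): payoffs 5.9, 1.4 → best response Monitor.
Defender against (Decoy, Decoy): payoffs 3.1, 5.6 → best response Decoy.
Defender against (Harden, Patch): payoffs 5.1, 3.6 → best response Monitor.
Defender against (Harden, Monitor): payoffs 4.2, 3.6 → best response Monitor.
Defender against (Harden, Decoy): payoffs 2, 4.8 → best response Decoy.
Attacker against (Monitor, Patch): payoffs 2.9, 4.1 → best response Harden.
Attacker against (Monitor, Monitor): payoffs 4, 5.6 → best response Harden.
Attacker against (Monitor, Decoy): payoffs 3.5, 1.1 → best response Decoy.
Attacker against (Decoy, Patch): payoffs 1.3, 2.3 → best response Harden.
Attacker against (Decoy, Monitor): payoffs 4.6, 6 → best response Harden.
Attacker against (Decoy, Decoy): payoffs 3.3, 6 → best response Harden.
Auditor against (Monitor, Decoy): payoffs 0.3, 4, 2.8 → best response Monitor.
Auditor against (Monitor, Harden): payoffs 2.5, 4.1, 3.8 → best response Monitor.
Auditor against (Decoy, Decoy): payoffs 3.1, 0.2, 5.5 → best response Decoy.
Auditor against (Decoy, Harden): payoffs 4.1, 3.5, 4.9 → best response Decoy.
Mutual best responses: (Monitor, Harden, Monitor); (Decoy, Harden, Decoy).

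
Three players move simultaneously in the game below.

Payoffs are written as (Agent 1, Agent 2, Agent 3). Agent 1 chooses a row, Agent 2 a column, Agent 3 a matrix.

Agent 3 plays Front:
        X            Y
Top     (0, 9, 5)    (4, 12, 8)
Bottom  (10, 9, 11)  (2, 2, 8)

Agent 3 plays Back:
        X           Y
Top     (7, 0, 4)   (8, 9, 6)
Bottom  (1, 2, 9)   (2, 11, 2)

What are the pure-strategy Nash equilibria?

Pure-strategy Nash equilibria: (Top, Y, Front); (Bottom, X, Front)

Agent 1 against (X, Front): payoffs 0, 10 → best response Bottom.
Agent 1 against (X, Back): payoffs 7, 1 → best response Top.
Agent 1 against (Y, Front): payoffs 4, 2 → best response Top.
Agent 1 against (Y, Back): payoffs 8, 2 → best response Top.
Agent 2 against (Top, Front): payoffs 9, 12 → best response Y.
Agent 2 against (Top, Back): payoffs 0, 9 → best response Y.
Agent 2 against (Bottom, Front): payoffs 9, 2 → best response X.
Agent 2 against (Bottom, Back): payoffs 2, 11 → best response Y.
Agent 3 against (Top, X): payoffs 5, 4 → best response Front.
Agent 3 against (Top, Y): payoffs 8, 6 → best response Front.
Agent 3 against (Bottom, X): payoffs 11, 9 → best response Front.
Agent 3 against (Bottom, Y): payoffs 8, 2 → best response Front.
Mutual best responses: (Top, Y, Front); (Bottom, X, Front).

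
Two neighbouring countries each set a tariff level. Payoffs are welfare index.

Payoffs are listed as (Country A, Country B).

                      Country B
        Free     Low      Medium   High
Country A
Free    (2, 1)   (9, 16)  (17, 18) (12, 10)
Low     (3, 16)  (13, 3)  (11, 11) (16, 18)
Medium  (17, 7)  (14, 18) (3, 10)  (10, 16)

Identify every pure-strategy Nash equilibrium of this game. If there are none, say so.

(Free, Free): Country A can switch to Low (2 → 3). Not NE.
(Free, Low): Country A can switch to Low (9 → 13). Not NE.
(Free, Medium): Country A gets 17, best alternative 11; Country B gets 18, best alternative 16. No profitable deviation — NE.
(Free, High): Country A can switch to Low (12 → 16). Not NE.
(Low, Free): Country A can switch to Medium (3 → 17). Not NE.
(Low, Low): Country A can switch to Medium (13 → 14). Not NE.
(Low, Medium): Country A can switch to Free (11 → 17). Not NE.
(Low, High): Country A gets 16, best alternative 12; Country B gets 18, best alternative 16. No profitable deviation — NE.
(Medium, Free): Country B can switch to Low (7 → 18). Not NE.
(Medium, Low): Country A gets 14, best alternative 13; Country B gets 18, best alternative 16. No profitable deviation — NE.
(Medium, Medium): Country A can switch to Free (3 → 17). Not NE.
(Medium, High): Country A can switch to Free (10 → 12). Not NE.

Pure-strategy Nash equilibria: (Free, Medium); (Low, High); (Medium, Low)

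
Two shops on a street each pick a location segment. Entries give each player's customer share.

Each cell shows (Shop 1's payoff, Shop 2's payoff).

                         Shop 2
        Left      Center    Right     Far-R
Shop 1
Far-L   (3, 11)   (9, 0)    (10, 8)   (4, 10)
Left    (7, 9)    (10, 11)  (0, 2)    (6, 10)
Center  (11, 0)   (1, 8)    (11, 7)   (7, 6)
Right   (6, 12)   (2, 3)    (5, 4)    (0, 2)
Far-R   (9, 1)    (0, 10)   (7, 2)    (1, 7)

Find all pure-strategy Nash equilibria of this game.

For each strategy profile, look for a profitable unilateral deviation.
(Far-L, Left): Shop 1 can switch to Left (3 → 7). Not NE.
(Far-L, Center): Shop 1 can switch to Left (9 → 10). Not NE.
(Far-L, Right): Shop 1 can switch to Center (10 → 11). Not NE.
(Far-L, Far-R): Shop 1 can switch to Left (4 → 6). Not NE.
(Left, Left): Shop 1 can switch to Center (7 → 11). Not NE.
(Left, Center): Shop 1 gets 10, best alternative 9; Shop 2 gets 11, best alternative 10. No profitable deviation — NE.
(Left, Right): Shop 1 can switch to Far-L (0 → 10). Not NE.
(Left, Far-R): Shop 1 can switch to Center (6 → 7). Not NE.
(Center, Left): Shop 2 can switch to Center (0 → 8). Not NE.
(Center, Center): Shop 1 can switch to Far-L (1 → 9). Not NE.
(Center, Right): Shop 2 can switch to Center (7 → 8). Not NE.
(Center, Far-R): Shop 2 can switch to Center (6 → 8). Not NE.
(Right, Left): Shop 1 can switch to Left (6 → 7). Not NE.
(The remaining 7 profiles each have a profitable deviation by the same check.)

Pure NE: (Left, Center)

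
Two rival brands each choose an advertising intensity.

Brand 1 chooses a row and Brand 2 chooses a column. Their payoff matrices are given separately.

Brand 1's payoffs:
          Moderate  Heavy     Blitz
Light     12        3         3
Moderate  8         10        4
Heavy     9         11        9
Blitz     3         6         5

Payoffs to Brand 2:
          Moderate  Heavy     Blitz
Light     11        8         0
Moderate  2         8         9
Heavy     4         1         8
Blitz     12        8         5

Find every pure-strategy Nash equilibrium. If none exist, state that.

(Light, Moderate); (Heavy, Blitz)

Check each profile: it is a Nash equilibrium iff no player can strictly gain by switching unilaterally.
(Light, Moderate): Brand 1 gets 12, best alternative 9; Brand 2 gets 11, best alternative 8. No profitable deviation — NE.
(Light, Heavy): Brand 1 can switch to Moderate (3 → 10). Not NE.
(Light, Blitz): Brand 1 can switch to Moderate (3 → 4). Not NE.
(Moderate, Moderate): Brand 1 can switch to Light (8 → 12). Not NE.
(Moderate, Heavy): Brand 1 can switch to Heavy (10 → 11). Not NE.
(Moderate, Blitz): Brand 1 can switch to Heavy (4 → 9). Not NE.
(Heavy, Moderate): Brand 1 can switch to Light (9 → 12). Not NE.
(Heavy, Heavy): Brand 2 can switch to Moderate (1 → 4). Not NE.
(Heavy, Blitz): Brand 1 gets 9, best alternative 5; Brand 2 gets 8, best alternative 4. No profitable deviation — NE.
(Blitz, Moderate): Brand 1 can switch to Light (3 → 12). Not NE.
(The remaining 2 profiles each have a profitable deviation by the same check.)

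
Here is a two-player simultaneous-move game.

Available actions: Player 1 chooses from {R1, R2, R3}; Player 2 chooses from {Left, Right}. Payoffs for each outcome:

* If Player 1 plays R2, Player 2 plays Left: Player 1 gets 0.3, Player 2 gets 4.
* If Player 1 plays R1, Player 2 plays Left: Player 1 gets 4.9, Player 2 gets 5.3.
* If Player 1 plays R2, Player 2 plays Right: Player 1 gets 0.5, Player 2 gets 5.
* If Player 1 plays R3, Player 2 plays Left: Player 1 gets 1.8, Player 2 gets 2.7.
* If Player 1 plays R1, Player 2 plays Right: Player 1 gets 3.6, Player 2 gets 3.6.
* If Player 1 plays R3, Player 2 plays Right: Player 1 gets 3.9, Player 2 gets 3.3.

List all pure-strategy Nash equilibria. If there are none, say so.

(R1, Left) and (R3, Right)

Check each profile: it is a Nash equilibrium iff no player can strictly gain by switching unilaterally.
(R1, Left): Player 1 gets 4.9, best alternative 1.8; Player 2 gets 5.3, best alternative 3.6. No profitable deviation — NE.
(R1, Right): Player 1 can switch to R3 (3.6 → 3.9). Not NE.
(R2, Left): Player 1 can switch to R1 (0.3 → 4.9). Not NE.
(R2, Right): Player 1 can switch to R1 (0.5 → 3.6). Not NE.
(R3, Left): Player 1 can switch to R1 (1.8 → 4.9). Not NE.
(R3, Right): Player 1 gets 3.9, best alternative 3.6; Player 2 gets 3.3, best alternative 2.7. No profitable deviation — NE.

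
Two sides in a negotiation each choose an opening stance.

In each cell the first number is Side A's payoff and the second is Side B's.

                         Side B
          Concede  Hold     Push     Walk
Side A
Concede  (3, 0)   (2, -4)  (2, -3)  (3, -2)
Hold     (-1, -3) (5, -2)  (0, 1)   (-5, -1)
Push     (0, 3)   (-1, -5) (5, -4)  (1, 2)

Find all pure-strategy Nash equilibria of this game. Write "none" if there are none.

Pure NE: (Concede, Concede)

Check each profile: it is a Nash equilibrium iff no player can strictly gain by switching unilaterally.
(Concede, Concede): Side A gets 3, best alternative 0; Side B gets 0, best alternative -2. No profitable deviation — NE.
(Concede, Hold): Side A can switch to Hold (2 → 5). Not NE.
(Concede, Push): Side A can switch to Push (2 → 5). Not NE.
(Concede, Walk): Side B can switch to Concede (-2 → 0). Not NE.
(Hold, Concede): Side A can switch to Concede (-1 → 3). Not NE.
(Hold, Hold): Side B can switch to Push (-2 → 1). Not NE.
(Hold, Push): Side A can switch to Concede (0 → 2). Not NE.
(Hold, Walk): Side A can switch to Concede (-5 → 3). Not NE.
(Push, Concede): Side A can switch to Concede (0 → 3). Not NE.
(The remaining 3 profiles each have a profitable deviation by the same check.)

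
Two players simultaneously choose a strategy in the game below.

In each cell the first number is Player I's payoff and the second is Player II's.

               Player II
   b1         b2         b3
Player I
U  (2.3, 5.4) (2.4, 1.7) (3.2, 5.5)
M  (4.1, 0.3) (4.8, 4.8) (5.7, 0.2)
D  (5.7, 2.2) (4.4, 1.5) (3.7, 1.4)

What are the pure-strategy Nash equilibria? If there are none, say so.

(U, b1): Player I can switch to M (2.3 → 4.1). Not NE.
(U, b2): Player I can switch to M (2.4 → 4.8). Not NE.
(U, b3): Player I can switch to M (3.2 → 5.7). Not NE.
(M, b1): Player I can switch to D (4.1 → 5.7). Not NE.
(M, b2): Player I gets 4.8, best alternative 4.4; Player II gets 4.8, best alternative 0.3. No profitable deviation — NE.
(M, b3): Player II can switch to b1 (0.2 → 0.3). Not NE.
(D, b1): Player I gets 5.7, best alternative 4.1; Player II gets 2.2, best alternative 1.5. No profitable deviation — NE.
(D, b2): Player I can switch to M (4.4 → 4.8). Not NE.
(D, b3): Player I can switch to M (3.7 → 5.7). Not NE.

The pure Nash equilibria are (M, b2) and (D, b1).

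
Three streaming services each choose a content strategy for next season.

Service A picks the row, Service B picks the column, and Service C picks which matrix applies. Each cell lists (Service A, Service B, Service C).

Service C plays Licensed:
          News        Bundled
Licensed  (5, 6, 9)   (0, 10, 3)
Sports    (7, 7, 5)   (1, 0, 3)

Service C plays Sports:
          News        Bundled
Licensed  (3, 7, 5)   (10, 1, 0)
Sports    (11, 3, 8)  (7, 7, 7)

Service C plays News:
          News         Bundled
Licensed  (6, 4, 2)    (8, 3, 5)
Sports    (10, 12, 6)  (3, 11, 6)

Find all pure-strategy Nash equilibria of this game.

For each player, find the best response to each opponent profile; mutual best responses are the pure NE.
Service A against (News, Licensed): payoffs 5, 7 → best response Sports.
Service A against (News, Sports): payoffs 3, 11 → best response Sports.
Service A against (News, News): payoffs 6, 10 → best response Sports.
Service A against (Bundled, Licensed): payoffs 0, 1 → best response Sports.
Service A against (Bundled, Sports): payoffs 10, 7 → best response Licensed.
Service A against (Bundled, News): payoffs 8, 3 → best response Licensed.
Service B against (Licensed, Licensed): payoffs 6, 10 → best response Bundled.
Service B against (Licensed, Sports): payoffs 7, 1 → best response News.
Service B against (Licensed, News): payoffs 4, 3 → best response News.
Service B against (Sports, Licensed): payoffs 7, 0 → best response News.
Service B against (Sports, Sports): payoffs 3, 7 → best response Bundled.
Service B against (Sports, News): payoffs 12, 11 → best response News.
Service C against (Licensed, News): payoffs 9, 5, 2 → best response Licensed.
Service C against (Licensed, Bundled): payoffs 3, 0, 5 → best response News.
Service C against (Sports, News): payoffs 5, 8, 6 → best response Sports.
Service C against (Sports, Bundled): payoffs 3, 7, 6 → best response Sports.
No profile is a mutual best response for all players.

none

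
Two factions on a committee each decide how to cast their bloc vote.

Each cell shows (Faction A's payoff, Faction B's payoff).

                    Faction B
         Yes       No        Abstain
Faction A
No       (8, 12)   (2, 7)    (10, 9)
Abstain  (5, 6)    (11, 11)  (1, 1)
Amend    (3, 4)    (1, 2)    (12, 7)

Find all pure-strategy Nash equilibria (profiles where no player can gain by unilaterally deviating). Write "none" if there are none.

The pure Nash equilibria are (No, Yes); (Abstain, No); (Amend, Abstain).

Faction A against Yes: payoffs 8, 5, 3 → best response No.
Faction A against No: payoffs 2, 11, 1 → best response Abstain.
Faction A against Abstain: payoffs 10, 1, 12 → best response Amend.
Faction B against No: payoffs 12, 7, 9 → best response Yes.
Faction B against Abstain: payoffs 6, 11, 1 → best response No.
Faction B against Amend: payoffs 4, 2, 7 → best response Abstain.
Mutual best responses: (No, Yes); (Abstain, No); (Amend, Abstain).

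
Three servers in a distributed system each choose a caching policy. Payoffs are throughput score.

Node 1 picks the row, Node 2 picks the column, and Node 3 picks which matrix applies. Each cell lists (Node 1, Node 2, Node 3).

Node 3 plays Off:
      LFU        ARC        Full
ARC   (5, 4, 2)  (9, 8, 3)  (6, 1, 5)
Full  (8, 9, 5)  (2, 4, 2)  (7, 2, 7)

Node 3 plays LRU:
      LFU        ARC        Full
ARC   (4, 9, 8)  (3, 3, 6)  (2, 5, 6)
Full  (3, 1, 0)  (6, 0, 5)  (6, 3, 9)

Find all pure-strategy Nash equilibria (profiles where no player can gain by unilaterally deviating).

Pure-strategy Nash equilibria: (ARC, LFU, LRU); (Full, LFU, Off); (Full, Full, LRU)

For each strategy profile, look for a profitable unilateral deviation.
(ARC, LFU, Off): Node 1 can switch to Full (5 → 8). Not NE.
(ARC, LFU, LRU): Node 1 gets 4, best alternative 3; Node 2 gets 9, best alternative 5; Node 3 gets 8, best alternative 2. No profitable deviation — NE.
(ARC, ARC, Off): Node 3 can switch to LRU (3 → 6). Not NE.
(ARC, ARC, LRU): Node 1 can switch to Full (3 → 6). Not NE.
(ARC, Full, Off): Node 1 can switch to Full (6 → 7). Not NE.
(ARC, Full, LRU): Node 1 can switch to Full (2 → 6). Not NE.
(Full, LFU, Off): Node 1 gets 8, best alternative 5; Node 2 gets 9, best alternative 4; Node 3 gets 5, best alternative 0. No profitable deviation — NE.
(Full, LFU, LRU): Node 1 can switch to ARC (3 → 4). Not NE.
(Full, ARC, Off): Node 1 can switch to ARC (2 → 9). Not NE.
(Full, ARC, LRU): Node 2 can switch to LFU (0 → 1). Not NE.
(Full, Full, Off): Node 2 can switch to LFU (2 → 9). Not NE.
(Full, Full, LRU): Node 1 gets 6, best alternative 2; Node 2 gets 3, best alternative 1; Node 3 gets 9, best alternative 7. No profitable deviation — NE.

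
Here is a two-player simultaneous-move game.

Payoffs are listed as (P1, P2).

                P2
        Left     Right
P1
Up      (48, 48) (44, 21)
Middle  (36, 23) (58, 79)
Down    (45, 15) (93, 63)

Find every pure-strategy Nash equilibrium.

For each player, find the best response to each opponent profile; mutual best responses are the pure NE.
P1 against Left: payoffs 48, 36, 45 → best response Up.
P1 against Right: payoffs 44, 58, 93 → best response Down.
P2 against Up: payoffs 48, 21 → best response Left.
P2 against Middle: payoffs 23, 79 → best response Right.
P2 against Down: payoffs 15, 63 → best response Right.
Mutual best responses: (Up, Left); (Down, Right).

Pure-strategy Nash equilibria: (Up, Left) and (Down, Right)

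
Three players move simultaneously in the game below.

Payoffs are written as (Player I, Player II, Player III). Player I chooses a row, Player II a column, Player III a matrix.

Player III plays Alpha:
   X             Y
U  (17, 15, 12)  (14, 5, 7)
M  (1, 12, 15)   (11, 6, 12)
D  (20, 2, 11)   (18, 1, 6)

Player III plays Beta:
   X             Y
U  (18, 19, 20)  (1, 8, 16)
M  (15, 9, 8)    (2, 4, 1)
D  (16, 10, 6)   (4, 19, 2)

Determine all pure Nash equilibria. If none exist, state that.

Check each profile: it is a Nash equilibrium iff no player can strictly gain by switching unilaterally.
(U, X, Alpha): Player I can switch to D (17 → 20). Not NE.
(U, X, Beta): Player I gets 18, best alternative 16; Player II gets 19, best alternative 8; Player III gets 20, best alternative 12. No profitable deviation — NE.
(U, Y, Alpha): Player I can switch to D (14 → 18). Not NE.
(U, Y, Beta): Player I can switch to M (1 → 2). Not NE.
(M, X, Alpha): Player I can switch to U (1 → 17). Not NE.
(M, X, Beta): Player I can switch to U (15 → 18). Not NE.
(M, Y, Alpha): Player I can switch to U (11 → 14). Not NE.
(M, Y, Beta): Player I can switch to D (2 → 4). Not NE.
(D, X, Alpha): Player I gets 20, best alternative 17; Player II gets 2, best alternative 1; Player III gets 11, best alternative 6. No profitable deviation — NE.
(D, X, Beta): Player I can switch to U (16 → 18). Not NE.
(The remaining 2 profiles each have a profitable deviation by the same check.)

(U, X, Beta), (D, X, Alpha)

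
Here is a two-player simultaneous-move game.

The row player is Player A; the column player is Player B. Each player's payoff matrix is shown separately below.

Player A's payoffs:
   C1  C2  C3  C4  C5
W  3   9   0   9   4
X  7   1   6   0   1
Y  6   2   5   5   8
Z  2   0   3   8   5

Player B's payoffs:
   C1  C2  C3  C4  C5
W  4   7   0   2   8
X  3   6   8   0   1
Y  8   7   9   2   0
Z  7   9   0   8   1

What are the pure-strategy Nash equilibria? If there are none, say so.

(X, C3)

(W, C1): Player A can switch to X (3 → 7). Not NE.
(W, C2): Player B can switch to C5 (7 → 8). Not NE.
(W, C3): Player A can switch to X (0 → 6). Not NE.
(W, C4): Player B can switch to C1 (2 → 4). Not NE.
(W, C5): Player A can switch to Y (4 → 8). Not NE.
(X, C1): Player B can switch to C2 (3 → 6). Not NE.
(X, C3): Player A gets 6, best alternative 5; Player B gets 8, best alternative 6. No profitable deviation — NE.
(The remaining 13 profiles each have a profitable deviation by the same check.)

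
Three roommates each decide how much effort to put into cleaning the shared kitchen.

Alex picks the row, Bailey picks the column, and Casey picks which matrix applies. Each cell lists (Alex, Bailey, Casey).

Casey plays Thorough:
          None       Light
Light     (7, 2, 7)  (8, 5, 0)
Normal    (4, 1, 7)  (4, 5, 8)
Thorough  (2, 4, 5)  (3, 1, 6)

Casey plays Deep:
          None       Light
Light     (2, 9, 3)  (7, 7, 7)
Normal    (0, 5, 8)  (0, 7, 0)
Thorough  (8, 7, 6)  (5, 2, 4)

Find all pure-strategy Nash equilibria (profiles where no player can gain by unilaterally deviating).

Alex against (None, Thorough): payoffs 7, 4, 2 → best response Light.
Alex against (None, Deep): payoffs 2, 0, 8 → best response Thorough.
Alex against (Light, Thorough): payoffs 8, 4, 3 → best response Light.
Alex against (Light, Deep): payoffs 7, 0, 5 → best response Light.
Bailey against (Light, Thorough): payoffs 2, 5 → best response Light.
Bailey against (Light, Deep): payoffs 9, 7 → best response None.
Bailey against (Normal, Thorough): payoffs 1, 5 → best response Light.
Bailey against (Normal, Deep): payoffs 5, 7 → best response Light.
Bailey against (Thorough, Thorough): payoffs 4, 1 → best response None.
Bailey against (Thorough, Deep): payoffs 7, 2 → best response None.
Casey against (Light, None): payoffs 7, 3 → best response Thorough.
Casey against (Light, Light): payoffs 0, 7 → best response Deep.
Casey against (Normal, None): payoffs 7, 8 → best response Deep.
Casey against (Normal, Light): payoffs 8, 0 → best response Thorough.
Casey against (Thorough, None): payoffs 5, 6 → best response Deep.
Casey against (Thorough, Light): payoffs 6, 4 → best response Thorough.
Mutual best responses: (Thorough, None, Deep).

The unique pure-strategy Nash equilibrium is (Thorough, None, Deep).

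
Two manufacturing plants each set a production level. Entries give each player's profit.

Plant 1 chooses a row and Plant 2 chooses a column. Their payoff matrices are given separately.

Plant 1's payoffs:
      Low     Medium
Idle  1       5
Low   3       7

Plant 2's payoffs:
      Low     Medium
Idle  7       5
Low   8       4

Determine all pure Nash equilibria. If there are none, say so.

Plant 1 against Low: payoffs 1, 3 → best response Low.
Plant 1 against Medium: payoffs 5, 7 → best response Low.
Plant 2 against Idle: payoffs 7, 5 → best response Low.
Plant 2 against Low: payoffs 8, 4 → best response Low.
Mutual best responses: (Low, Low).

(Low, Low)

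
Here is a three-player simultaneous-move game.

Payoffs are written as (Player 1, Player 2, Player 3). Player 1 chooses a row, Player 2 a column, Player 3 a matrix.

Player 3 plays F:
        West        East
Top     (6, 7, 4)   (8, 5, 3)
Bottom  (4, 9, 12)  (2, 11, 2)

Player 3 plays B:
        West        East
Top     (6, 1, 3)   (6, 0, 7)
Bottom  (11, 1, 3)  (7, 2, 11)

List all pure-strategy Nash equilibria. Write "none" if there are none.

For each strategy profile, look for a profitable unilateral deviation.
(Top, West, F): Player 1 gets 6, best alternative 4; Player 2 gets 7, best alternative 5; Player 3 gets 4, best alternative 3. No profitable deviation — NE.
(Top, West, B): Player 1 can switch to Bottom (6 → 11). Not NE.
(Top, East, F): Player 2 can switch to West (5 → 7). Not NE.
(Top, East, B): Player 1 can switch to Bottom (6 → 7). Not NE.
(Bottom, West, F): Player 1 can switch to Top (4 → 6). Not NE.
(Bottom, West, B): Player 2 can switch to East (1 → 2). Not NE.
(Bottom, East, F): Player 1 can switch to Top (2 → 8). Not NE.
(Bottom, East, B): Player 1 gets 7, best alternative 6; Player 2 gets 2, best alternative 1; Player 3 gets 11, best alternative 2. No profitable deviation — NE.

Pure-strategy Nash equilibria: (Top, West, F); (Bottom, East, B)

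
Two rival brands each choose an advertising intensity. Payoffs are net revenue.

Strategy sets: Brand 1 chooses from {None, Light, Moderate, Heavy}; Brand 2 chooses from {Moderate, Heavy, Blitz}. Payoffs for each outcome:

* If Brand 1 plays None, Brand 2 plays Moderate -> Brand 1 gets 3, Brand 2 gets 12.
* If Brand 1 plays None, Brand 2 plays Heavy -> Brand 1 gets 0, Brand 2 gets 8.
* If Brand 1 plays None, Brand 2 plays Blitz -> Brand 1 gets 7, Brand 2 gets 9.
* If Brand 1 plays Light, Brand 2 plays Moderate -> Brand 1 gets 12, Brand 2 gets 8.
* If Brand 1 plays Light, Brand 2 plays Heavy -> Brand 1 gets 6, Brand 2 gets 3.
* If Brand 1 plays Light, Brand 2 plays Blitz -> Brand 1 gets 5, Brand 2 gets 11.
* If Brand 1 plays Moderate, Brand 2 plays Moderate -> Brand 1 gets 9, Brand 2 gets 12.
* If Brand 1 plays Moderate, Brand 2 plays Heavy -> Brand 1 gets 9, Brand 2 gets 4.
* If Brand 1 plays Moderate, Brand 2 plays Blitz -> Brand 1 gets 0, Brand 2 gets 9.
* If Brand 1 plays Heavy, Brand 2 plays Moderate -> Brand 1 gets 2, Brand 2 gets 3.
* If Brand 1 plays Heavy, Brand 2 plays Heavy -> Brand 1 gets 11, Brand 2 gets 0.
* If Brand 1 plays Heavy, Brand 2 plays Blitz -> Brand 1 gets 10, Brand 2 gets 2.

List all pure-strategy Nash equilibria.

This game has no pure Nash equilibrium.

(None, Moderate): Brand 1 can switch to Light (3 → 12). Not NE.
(None, Heavy): Brand 1 can switch to Light (0 → 6). Not NE.
(None, Blitz): Brand 1 can switch to Heavy (7 → 10). Not NE.
(Light, Moderate): Brand 2 can switch to Blitz (8 → 11). Not NE.
(Light, Heavy): Brand 1 can switch to Moderate (6 → 9). Not NE.
(Light, Blitz): Brand 1 can switch to None (5 → 7). Not NE.
(Moderate, Moderate): Brand 1 can switch to Light (9 → 12). Not NE.
(Moderate, Heavy): Brand 1 can switch to Heavy (9 → 11). Not NE.
(Moderate, Blitz): Brand 1 can switch to None (0 → 7). Not NE.
(Heavy, Moderate): Brand 1 can switch to None (2 → 3). Not NE.
(Heavy, Heavy): Brand 2 can switch to Moderate (0 → 3). Not NE.
(Heavy, Blitz): Brand 2 can switch to Moderate (2 → 3). Not NE.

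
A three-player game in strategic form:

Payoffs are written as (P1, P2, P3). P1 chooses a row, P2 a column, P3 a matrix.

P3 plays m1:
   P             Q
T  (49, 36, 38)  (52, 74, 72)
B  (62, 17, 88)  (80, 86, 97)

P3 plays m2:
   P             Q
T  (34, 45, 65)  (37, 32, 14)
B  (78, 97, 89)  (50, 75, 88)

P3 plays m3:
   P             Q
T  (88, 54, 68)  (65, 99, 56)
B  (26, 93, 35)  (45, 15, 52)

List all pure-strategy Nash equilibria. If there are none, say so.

Check each profile: it is a Nash equilibrium iff no player can strictly gain by switching unilaterally.
(T, P, m1): P1 can switch to B (49 → 62). Not NE.
(T, P, m2): P1 can switch to B (34 → 78). Not NE.
(T, P, m3): P2 can switch to Q (54 → 99). Not NE.
(T, Q, m1): P1 can switch to B (52 → 80). Not NE.
(T, Q, m2): P1 can switch to B (37 → 50). Not NE.
(T, Q, m3): P3 can switch to m1 (56 → 72). Not NE.
(B, P, m1): P2 can switch to Q (17 → 86). Not NE.
(B, P, m2): P1 gets 78, best alternative 34; P2 gets 97, best alternative 75; P3 gets 89, best alternative 88. No profitable deviation — NE.
(B, P, m3): P1 can switch to T (26 → 88). Not NE.
(B, Q, m1): P1 gets 80, best alternative 52; P2 gets 86, best alternative 17; P3 gets 97, best alternative 88. No profitable deviation — NE.
(The remaining 2 profiles each have a profitable deviation by the same check.)

The pure Nash equilibria are (B, P, m2); (B, Q, m1).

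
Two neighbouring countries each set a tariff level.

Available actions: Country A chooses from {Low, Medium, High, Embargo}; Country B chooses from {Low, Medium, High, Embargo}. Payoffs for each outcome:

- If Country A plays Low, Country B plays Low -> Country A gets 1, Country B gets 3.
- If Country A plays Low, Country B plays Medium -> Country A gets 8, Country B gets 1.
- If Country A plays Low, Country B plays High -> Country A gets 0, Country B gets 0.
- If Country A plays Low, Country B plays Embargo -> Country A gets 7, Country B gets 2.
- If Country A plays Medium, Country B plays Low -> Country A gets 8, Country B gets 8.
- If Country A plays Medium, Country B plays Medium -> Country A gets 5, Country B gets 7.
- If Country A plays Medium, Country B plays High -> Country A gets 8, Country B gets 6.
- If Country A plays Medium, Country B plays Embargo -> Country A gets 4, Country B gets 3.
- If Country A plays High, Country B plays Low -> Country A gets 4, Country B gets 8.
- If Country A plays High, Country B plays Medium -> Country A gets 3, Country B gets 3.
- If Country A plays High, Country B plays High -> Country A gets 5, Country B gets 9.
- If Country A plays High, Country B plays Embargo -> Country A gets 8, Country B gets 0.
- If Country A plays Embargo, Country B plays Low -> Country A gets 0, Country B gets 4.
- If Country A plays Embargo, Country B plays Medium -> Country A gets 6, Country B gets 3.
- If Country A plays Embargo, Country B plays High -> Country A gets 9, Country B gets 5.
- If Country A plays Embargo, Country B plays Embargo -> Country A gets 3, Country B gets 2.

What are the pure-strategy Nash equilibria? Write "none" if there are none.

(Low, Low): Country A can switch to Medium (1 → 8). Not NE.
(Low, Medium): Country B can switch to Low (1 → 3). Not NE.
(Low, High): Country A can switch to Medium (0 → 8). Not NE.
(Low, Embargo): Country A can switch to High (7 → 8). Not NE.
(Medium, Low): Country A gets 8, best alternative 4; Country B gets 8, best alternative 7. No profitable deviation — NE.
(Medium, Medium): Country A can switch to Low (5 → 8). Not NE.
(Medium, High): Country A can switch to Embargo (8 → 9). Not NE.
(Medium, Embargo): Country A can switch to Low (4 → 7). Not NE.
(High, Low): Country A can switch to Medium (4 → 8). Not NE.
(High, Medium): Country A can switch to Low (3 → 8). Not NE.
(High, High): Country A can switch to Medium (5 → 8). Not NE.
(High, Embargo): Country B can switch to Low (0 → 8). Not NE.
(Embargo, Low): Country A can switch to Low (0 → 1). Not NE.
(Embargo, High): Country A gets 9, best alternative 8; Country B gets 5, best alternative 4. No profitable deviation — NE.
(The remaining 2 profiles each have a profitable deviation by the same check.)

Pure-strategy Nash equilibria: (Medium, Low), (Embargo, High)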